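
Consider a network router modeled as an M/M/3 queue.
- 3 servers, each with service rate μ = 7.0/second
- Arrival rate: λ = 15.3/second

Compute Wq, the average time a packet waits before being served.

Traffic intensity: ρ = λ/(cμ) = 15.3/(3×7.0) = 0.7286
Since ρ = 0.7286 < 1, system is stable.
Offered load a = λ/μ = cρ = 15.3/7.0 = 2.1857
P₀ = [ Σₙ₌₀^2 aⁿ/n! + a^3/(3!(1-ρ)) ]⁻¹
Σ = a^0/0! + a^1/1! + a^2/2! = 1.0000 + 2.1857 + 2.3887 = 5.5744
a^3/(3!(1-ρ)) = 10.4419/(6 × 0.27143) = 6.4117
P₀ = 1/(5.5744 + 6.4117) = 0.08343
Lq = P₀·a^3·ρ / (3!(1-ρ)²) = 0.083430 × 10.4419 × 0.72857 / (6 × 0.073673) = 1.4359
Wq = Lq/λ = 1.4359/15.3 = 0.09385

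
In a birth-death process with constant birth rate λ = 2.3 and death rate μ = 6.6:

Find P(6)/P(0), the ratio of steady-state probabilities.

For constant rates: P(n)/P(0) = (λ/μ)^n
P(6)/P(0) = (2.3/6.6)^6 = 0.3485^6 = 0.001791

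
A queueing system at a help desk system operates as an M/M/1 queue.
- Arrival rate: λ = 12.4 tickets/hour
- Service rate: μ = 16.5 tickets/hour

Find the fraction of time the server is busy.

Server utilization: ρ = λ/μ
ρ = 12.4/16.5 = 0.7515
The server is busy 75.15% of the time.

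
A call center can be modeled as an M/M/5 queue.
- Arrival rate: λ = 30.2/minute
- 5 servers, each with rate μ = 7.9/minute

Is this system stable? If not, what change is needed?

Stability requires ρ = λ/(cμ) < 1
ρ = 30.2/(5 × 7.9) = 30.2/39.50 = 0.7646
Since 0.7646 < 1, the system is STABLE.
The servers are busy 76.46% of the time.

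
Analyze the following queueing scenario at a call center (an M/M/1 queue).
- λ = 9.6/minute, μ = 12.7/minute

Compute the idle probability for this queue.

ρ = λ/μ = 9.6/12.7 = 0.7559
P(0) = 1 - ρ = 1 - 0.7559 = 0.2441
The server is idle 24.41% of the time.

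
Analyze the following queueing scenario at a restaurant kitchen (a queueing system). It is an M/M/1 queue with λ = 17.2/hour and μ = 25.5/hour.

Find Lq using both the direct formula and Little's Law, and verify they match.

Method 1 (direct): Lq = λ²/(μ(μ-λ)) = 295.84/(25.5 × 8.30) = 1.3978

Method 2 (Little's Law):
W = 1/(μ-λ) = 1/8.30 = 0.120482
Wq = W - 1/μ = 0.120482 - 0.0392157 = 0.08127
Lq = λWq = 17.2 × 0.08127 = 1.3978 ✔ (matches Method 1)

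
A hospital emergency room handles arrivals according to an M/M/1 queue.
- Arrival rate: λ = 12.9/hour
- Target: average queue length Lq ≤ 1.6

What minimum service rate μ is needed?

For M/M/1: Lq = λ²/(μ(μ-λ))
Need Lq ≤ 1.6, i.e. μ(μ-λ) ≥ λ²/1.6
μ² - 12.9μ - 166.41/1.6 ≥ 0  →  μ² - 12.9μ - 104.00625 ≥ 0
Quadratic formula (positive root): μ = [λ + √(λ² + 4×104.00625)]/2
Discriminant: 166.41 + 4×104.00625 = 582.4350, √582.4350 = 24.13369
μ ≥ (12.9 + 24.13369)/2 = 18.5168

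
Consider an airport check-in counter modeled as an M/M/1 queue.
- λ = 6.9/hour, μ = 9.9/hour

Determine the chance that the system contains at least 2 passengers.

ρ = λ/μ = 6.9/9.9 = 0.6970
P(N ≥ n) = ρⁿ
P(N ≥ 2) = 0.6970^2
P(N ≥ 2) = 0.4858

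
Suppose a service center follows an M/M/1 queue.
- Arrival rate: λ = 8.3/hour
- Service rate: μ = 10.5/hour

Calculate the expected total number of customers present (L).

ρ = λ/μ = 8.3/10.5 = 0.7905
For M/M/1: L = λ/(μ-λ)
L = 8.3/(10.5-8.3) = 8.3/2.20
L = 3.7727 customers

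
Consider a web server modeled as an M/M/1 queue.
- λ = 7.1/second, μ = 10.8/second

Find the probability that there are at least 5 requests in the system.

ρ = λ/μ = 7.1/10.8 = 0.6574
P(N ≥ n) = ρⁿ
P(N ≥ 5) = 0.6574^5
P(N ≥ 5) = 0.1228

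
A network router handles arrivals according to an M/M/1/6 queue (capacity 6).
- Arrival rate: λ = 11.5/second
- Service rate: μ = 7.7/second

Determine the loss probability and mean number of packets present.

ρ = λ/μ = 11.5/7.7 = 1.49351
P₀ = (1-ρ)/(1-ρ^(K+1)) = (1-1.49351)/(1-1.49351^7) = -0.4935/-15.5751 = 0.03169
P_K = P₀×ρ^K = 0.03169 × 1.49351^6 = 0.03169 × 11.0981 = 0.3517
Blocking probability P_6 = 0.3517 (35.17%)
L = ρ[1 - (K+1)ρ^K + Kρ^(K+1)] / [(1-ρ)(1-ρ^(K+1))]
L = 1.49351 × (1 - 7×11.0981 + 6×16.5751) / ((1 - 1.49351) × (1 - 16.5751)) = 4.4231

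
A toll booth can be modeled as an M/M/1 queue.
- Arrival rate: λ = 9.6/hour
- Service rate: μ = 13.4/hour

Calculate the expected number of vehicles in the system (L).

ρ = λ/μ = 9.6/13.4 = 0.7164
For M/M/1: L = λ/(μ-λ)
L = 9.6/(13.4-9.6) = 9.6/3.80
L = 2.5263 vehicles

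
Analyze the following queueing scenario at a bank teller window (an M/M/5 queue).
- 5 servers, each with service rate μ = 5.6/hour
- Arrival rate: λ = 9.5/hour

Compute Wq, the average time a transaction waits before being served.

Traffic intensity: ρ = λ/(cμ) = 9.5/(5×5.6) = 0.3393
Since ρ = 0.3393 < 1, system is stable.
Offered load a = λ/μ = cρ = 9.5/5.6 = 1.6964
P₀ = [ Σₙ₌₀^4 aⁿ/n! + a^5/(5!(1-ρ)) ]⁻¹
Σ = a^0/0! + a^1/1! + a^2/2! + a^3/3! + a^4/4! = 1.0000 + 1.6964 + 1.4389 + 0.8137 + 0.3451 = 5.2941
a^5/(5!(1-ρ)) = 14.0501/(120 × 0.6607) = 0.1772
P₀ = 1/(5.2941 + 0.1772) = 0.1828
Lq = P₀·a^5·ρ / (5!(1-ρ)²) = 0.18277 × 14.0501 × 0.33929 / (120 × 0.43654) = 0.01663
Wq = Lq/λ = 0.01663/9.5 = 0.001751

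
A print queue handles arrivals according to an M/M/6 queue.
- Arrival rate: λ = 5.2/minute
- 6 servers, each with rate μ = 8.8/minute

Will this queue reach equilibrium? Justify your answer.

Stability requires ρ = λ/(cμ) < 1
ρ = 5.2/(6 × 8.8) = 5.2/52.80 = 0.09848
Since 0.09848 < 1, the system is STABLE.
The servers are busy 9.85% of the time.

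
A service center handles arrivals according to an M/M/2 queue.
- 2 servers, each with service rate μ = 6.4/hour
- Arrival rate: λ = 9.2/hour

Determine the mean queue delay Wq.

Traffic intensity: ρ = λ/(cμ) = 9.2/(2×6.4) = 0.7187
Since ρ = 0.7187 < 1, system is stable.
Offered load a = λ/μ = cρ = 9.2/6.4 = 1.4375
P₀ = [ Σₙ₌₀^1 aⁿ/n! + a^2/(2!(1-ρ)) ]⁻¹
Σ = a^0/0! + a^1/1! = 1.0000 + 1.4375 = 2.4375
a^2/(2!(1-ρ)) = 2.0664/(2 × 0.28125) = 3.6736
P₀ = 1/(2.4375 + 3.6736) = 0.1636
Lq = P₀·a^2·ρ / (2!(1-ρ)²) = 0.163636 × 2.06641 × 0.718750 / (2 × 0.0791016) = 1.5362
Wq = Lq/λ = 1.5362/9.2 = 0.1670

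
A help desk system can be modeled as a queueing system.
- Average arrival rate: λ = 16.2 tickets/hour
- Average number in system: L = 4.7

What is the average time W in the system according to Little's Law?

Little's Law: L = λW, so W = L/λ
W = 4.7/16.2 = 0.2901 hours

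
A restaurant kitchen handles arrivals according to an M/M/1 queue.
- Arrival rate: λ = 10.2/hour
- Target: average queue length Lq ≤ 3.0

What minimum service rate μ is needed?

For M/M/1: Lq = λ²/(μ(μ-λ))
Need Lq ≤ 3.0, i.e. μ(μ-λ) ≥ λ²/3.0
μ² - 10.2μ - 104.04/3.0 ≥ 0  →  μ² - 10.2μ - 34.6800 ≥ 0
Quadratic formula (positive root): μ = [λ + √(λ² + 4×34.6800)]/2
Discriminant: 104.04 + 4×34.6800 = 242.7600, √242.7600 = 15.5808
μ ≥ (10.2 + 15.5808)/2 = 12.8904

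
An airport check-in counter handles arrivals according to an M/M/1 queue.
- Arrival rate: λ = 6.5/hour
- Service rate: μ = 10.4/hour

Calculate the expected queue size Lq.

ρ = λ/μ = 6.5/10.4 = 0.6250
For M/M/1: Lq = λ²/(μ(μ-λ))
Lq = 42.25/(10.4 × 3.90)
Lq = 1.0417 passengers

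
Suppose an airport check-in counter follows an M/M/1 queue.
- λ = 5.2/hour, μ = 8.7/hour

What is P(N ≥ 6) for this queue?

ρ = λ/μ = 5.2/8.7 = 0.5977
P(N ≥ n) = ρⁿ
P(N ≥ 6) = 0.5977^6
P(N ≥ 6) = 0.04559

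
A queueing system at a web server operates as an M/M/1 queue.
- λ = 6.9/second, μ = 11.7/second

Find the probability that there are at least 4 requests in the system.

ρ = λ/μ = 6.9/11.7 = 0.58974
P(N ≥ n) = ρⁿ
P(N ≥ 4) = 0.58974^4
P(N ≥ 4) = 0.1210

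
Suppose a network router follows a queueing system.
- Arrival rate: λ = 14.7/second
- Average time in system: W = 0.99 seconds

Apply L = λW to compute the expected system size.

Little's Law: L = λW
L = 14.7 × 0.99 = 14.5530 packets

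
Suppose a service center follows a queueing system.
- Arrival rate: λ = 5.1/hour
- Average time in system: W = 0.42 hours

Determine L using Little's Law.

Little's Law: L = λW
L = 5.1 × 0.42 = 2.1420 customers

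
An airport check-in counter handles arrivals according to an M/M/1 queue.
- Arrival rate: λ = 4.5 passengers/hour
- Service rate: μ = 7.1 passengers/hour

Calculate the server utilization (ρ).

Server utilization: ρ = λ/μ
ρ = 4.5/7.1 = 0.6338
The server is busy 63.38% of the time.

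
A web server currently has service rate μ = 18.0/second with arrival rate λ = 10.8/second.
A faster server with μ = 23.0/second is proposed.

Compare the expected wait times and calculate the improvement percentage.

System 1: ρ₁ = 10.8/18.0 = 0.6000, W₁ = 1/(18.0-10.8) = 0.13889
System 2: ρ₂ = 10.8/23.0 = 0.4696, W₂ = 1/(23.0-10.8) = 0.081967
Improvement: (W₁-W₂)/W₁ = (0.13889-0.081967)/0.13889 = 40.98%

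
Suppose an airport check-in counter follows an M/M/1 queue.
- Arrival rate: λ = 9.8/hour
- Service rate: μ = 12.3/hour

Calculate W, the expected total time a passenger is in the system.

First, compute utilization: ρ = λ/μ = 9.8/12.3 = 0.7967
For M/M/1: W = 1/(μ-λ)
W = 1/(12.3-9.8) = 1/2.50
W = 0.4000 hours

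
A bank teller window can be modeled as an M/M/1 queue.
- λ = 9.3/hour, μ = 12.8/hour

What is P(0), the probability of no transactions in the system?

ρ = λ/μ = 9.3/12.8 = 0.7266
P(0) = 1 - ρ = 1 - 0.7266 = 0.2734
The server is idle 27.34% of the time.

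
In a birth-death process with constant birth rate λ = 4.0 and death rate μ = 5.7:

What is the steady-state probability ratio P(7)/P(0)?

For constant rates: P(n)/P(0) = (λ/μ)^n
P(7)/P(0) = (4.0/5.7)^7 = 0.70175^7 = 0.08381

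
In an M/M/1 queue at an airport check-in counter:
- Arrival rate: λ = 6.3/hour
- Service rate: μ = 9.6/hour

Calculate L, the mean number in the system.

ρ = λ/μ = 6.3/9.6 = 0.6562
For M/M/1: L = λ/(μ-λ)
L = 6.3/(9.6-6.3) = 6.3/3.30
L = 1.9091 passengers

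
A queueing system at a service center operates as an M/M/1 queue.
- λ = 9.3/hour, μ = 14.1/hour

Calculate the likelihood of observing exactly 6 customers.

ρ = λ/μ = 9.3/14.1 = 0.6596
P(n) = (1-ρ)ρⁿ
P(6) = (1-0.6596) × 0.6596^6
P(6) = 0.3404 × 0.08235
P(6) = 0.02803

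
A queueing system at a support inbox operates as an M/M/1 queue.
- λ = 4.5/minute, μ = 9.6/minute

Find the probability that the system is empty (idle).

ρ = λ/μ = 4.5/9.6 = 0.4688
P(0) = 1 - ρ = 1 - 0.4688 = 0.5312
The server is idle 53.12% of the time.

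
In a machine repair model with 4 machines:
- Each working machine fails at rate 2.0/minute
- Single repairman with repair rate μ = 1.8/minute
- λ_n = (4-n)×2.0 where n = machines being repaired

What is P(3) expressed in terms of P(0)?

P(3)/P(0) = ∏_{i=0}^{3-1} λ_i/μ_{i+1}
= (4-0)×2.0/1.8 × (4-1)×2.0/1.8 × (4-2)×2.0/1.8
= 32.9218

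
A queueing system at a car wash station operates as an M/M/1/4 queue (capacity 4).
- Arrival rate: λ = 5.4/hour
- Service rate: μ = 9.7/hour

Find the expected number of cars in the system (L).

ρ = λ/μ = 5.4/9.7 = 0.5567
P₀ = (1-ρ)/(1-ρ^(K+1)) = (1-0.5567)/(1-0.5567^5) = 0.44330/0.94653 = 0.4683
P_K = P₀×ρ^K = 0.4683 × 0.5567^4 = 0.4683 × 0.09605 = 0.04498
L = ρ[1 - (K+1)ρ^K + Kρ^(K+1)] / [(1-ρ)(1-ρ^(K+1))]
L = 0.5567 × (1 - 5×0.096047 + 4×0.053469) / ((1 - 0.5567) × (1 - 0.053469)) = 0.9734 cars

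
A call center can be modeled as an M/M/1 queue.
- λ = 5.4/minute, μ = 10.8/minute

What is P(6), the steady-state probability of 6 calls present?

ρ = λ/μ = 5.4/10.8 = 0.5000
P(n) = (1-ρ)ρⁿ
P(6) = (1-0.5000) × 0.5000^6
P(6) = 0.50000 × 0.015625
P(6) = 0.007812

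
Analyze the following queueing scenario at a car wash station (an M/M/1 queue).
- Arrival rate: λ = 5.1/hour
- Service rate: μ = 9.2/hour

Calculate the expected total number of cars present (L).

ρ = λ/μ = 5.1/9.2 = 0.5543
For M/M/1: L = λ/(μ-λ)
L = 5.1/(9.2-5.1) = 5.1/4.10
L = 1.2439 cars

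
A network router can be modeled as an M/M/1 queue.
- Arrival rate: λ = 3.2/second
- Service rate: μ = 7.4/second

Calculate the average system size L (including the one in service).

ρ = λ/μ = 3.2/7.4 = 0.4324
For M/M/1: L = λ/(μ-λ)
L = 3.2/(7.4-3.2) = 3.2/4.20
L = 0.7619 packets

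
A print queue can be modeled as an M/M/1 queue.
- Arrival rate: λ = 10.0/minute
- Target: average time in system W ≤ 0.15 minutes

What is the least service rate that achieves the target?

For M/M/1: W = 1/(μ-λ)
Need W ≤ 0.15, so 1/(μ-λ) ≤ 0.15
μ - λ ≥ 1/0.15 = 6.6667
μ ≥ 10.0 + 6.6667 = 16.6667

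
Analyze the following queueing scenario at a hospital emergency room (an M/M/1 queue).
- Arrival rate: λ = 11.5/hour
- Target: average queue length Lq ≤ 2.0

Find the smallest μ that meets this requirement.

For M/M/1: Lq = λ²/(μ(μ-λ))
Need Lq ≤ 2.0, i.e. μ(μ-λ) ≥ λ²/2.0
μ² - 11.5μ - 132.25/2.0 ≥ 0  →  μ² - 11.5μ - 66.1250 ≥ 0
Quadratic formula (positive root): μ = [λ + √(λ² + 4×66.1250)]/2
Discriminant: 132.25 + 4×66.1250 = 396.7500, √396.7500 = 19.9186
μ ≥ (11.5 + 19.9186)/2 = 15.7093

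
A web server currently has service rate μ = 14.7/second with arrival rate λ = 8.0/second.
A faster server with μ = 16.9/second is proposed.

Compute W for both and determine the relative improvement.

System 1: ρ₁ = 8.0/14.7 = 0.5442, W₁ = 1/(14.7-8.0) = 0.1493
System 2: ρ₂ = 8.0/16.9 = 0.4734, W₂ = 1/(16.9-8.0) = 0.1124
Improvement: (W₁-W₂)/W₁ = (0.1493-0.1124)/0.1493 = 24.72%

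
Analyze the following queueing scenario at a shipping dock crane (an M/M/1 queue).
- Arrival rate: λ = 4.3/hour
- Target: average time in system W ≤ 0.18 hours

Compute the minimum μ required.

For M/M/1: W = 1/(μ-λ)
Need W ≤ 0.18, so 1/(μ-λ) ≤ 0.18
μ - λ ≥ 1/0.18 = 5.5556
μ ≥ 4.3 + 5.5556 = 9.8556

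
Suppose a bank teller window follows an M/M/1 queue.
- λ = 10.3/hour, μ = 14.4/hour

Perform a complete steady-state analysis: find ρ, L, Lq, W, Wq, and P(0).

Step 1: ρ = λ/μ = 10.3/14.4 = 0.7153
Step 2: L = λ/(μ-λ) = 10.3/4.10 = 2.5122
Step 3: Lq = λ²/(μ(μ-λ)) = 106.09/(14.4×4.10) = 1.7969
Step 4: W = 1/(μ-λ) = 1/4.10 = 0.2439
Step 5: Wq = λ/(μ(μ-λ)) = 10.3/(14.4×4.10) = 0.1745
Step 6: P(0) = 1-ρ = 0.2847
Verify: L = λW = 10.3×0.2439 = 2.5122 ✔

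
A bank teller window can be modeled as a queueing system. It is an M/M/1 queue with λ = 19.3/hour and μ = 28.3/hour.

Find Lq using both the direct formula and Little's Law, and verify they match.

Method 1 (direct): Lq = λ²/(μ(μ-λ)) = 372.49/(28.3 × 9.00) = 1.4625

Method 2 (Little's Law):
W = 1/(μ-λ) = 1/9.00 = 0.111111
Wq = W - 1/μ = 0.111111 - 0.0353357 = 0.075775
Lq = λWq = 19.3 × 0.075775 = 1.4625 ✔ (matches Method 1)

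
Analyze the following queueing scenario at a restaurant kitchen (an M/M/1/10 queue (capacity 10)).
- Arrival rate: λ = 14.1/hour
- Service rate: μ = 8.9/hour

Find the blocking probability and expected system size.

ρ = λ/μ = 14.1/8.9 = 1.58427
P₀ = (1-ρ)/(1-ρ^(K+1)) = (1-1.58427)/(1-1.58427^11) = -0.5843/-156.8052 = 0.003726
P_K = P₀×ρ^K = 0.003726 × 1.58427^10 = 0.003726 × 99.6075 = 0.3711
Blocking probability P_10 = 0.3711 (37.11%)
L = ρ[1 - (K+1)ρ^K + Kρ^(K+1)] / [(1-ρ)(1-ρ^(K+1))]
L = 1.58427 × (1 - 11×99.6075 + 10×157.8052) / ((1 - 1.58427) × (1 - 157.8052)) = 8.3586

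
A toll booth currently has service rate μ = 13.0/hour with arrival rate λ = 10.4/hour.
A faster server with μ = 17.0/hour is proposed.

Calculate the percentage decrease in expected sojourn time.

System 1: ρ₁ = 10.4/13.0 = 0.8000, W₁ = 1/(13.0-10.4) = 0.3846
System 2: ρ₂ = 10.4/17.0 = 0.6118, W₂ = 1/(17.0-10.4) = 0.1515
Improvement: (W₁-W₂)/W₁ = (0.3846-0.1515)/0.3846 = 60.61%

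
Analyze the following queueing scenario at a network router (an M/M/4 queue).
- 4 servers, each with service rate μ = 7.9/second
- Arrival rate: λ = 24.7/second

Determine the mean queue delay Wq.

Traffic intensity: ρ = λ/(cμ) = 24.7/(4×7.9) = 0.7816
Since ρ = 0.7816 < 1, system is stable.
Offered load a = λ/μ = cρ = 24.7/7.9 = 3.1266
P₀ = [ Σₙ₌₀^3 aⁿ/n! + a^4/(4!(1-ρ)) ]⁻¹
Σ = a^0/0! + a^1/1! + a^2/2! + a^3/3! = 1.00000 + 3.12658 + 4.88776 + 5.09399 = 14.1083
a^4/(4!(1-ρ)) = 95.5607/(24 × 0.218354) = 18.2350
P₀ = 1/(14.1083 + 18.2350) = 0.03092
Lq = P₀·a^4·ρ / (4!(1-ρ)²) = 0.03092 × 95.5607 × 0.7816 / (24 × 0.04768) = 2.0182
Wq = Lq/λ = 2.0182/24.7 = 0.08171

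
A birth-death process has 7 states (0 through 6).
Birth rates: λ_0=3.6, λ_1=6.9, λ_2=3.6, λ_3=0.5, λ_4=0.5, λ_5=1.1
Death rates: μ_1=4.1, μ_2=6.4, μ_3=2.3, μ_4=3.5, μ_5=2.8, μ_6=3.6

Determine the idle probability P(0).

Ratios P(n)/P(0) = (λ₀···λₙ₋₁)/(μ₁···μₙ):
P(1)/P(0) = (3.6)/(4.1) = 0.8780
P(2)/P(0) = (3.6×6.9)/(4.1×6.4) = 0.9466
P(3)/P(0) = (3.6×6.9×3.6)/(4.1×6.4×2.3) = 1.4817
P(4)/P(0) = (3.6×6.9×3.6×0.5)/(4.1×6.4×2.3×3.5) = 0.2117
P(5)/P(0) = (3.6×6.9×3.6×0.5×0.5)/(4.1×6.4×2.3×3.5×2.8) = 0.03780
P(6)/P(0) = (3.6×6.9×3.6×0.5×0.5×1.1)/(4.1×6.4×2.3×3.5×2.8×3.6) = 0.01155

Normalization: ∑ P(n) = 1
P(0) × (1.0000 + 0.8780 + 0.9466 + 1.4817 + 0.2117 + 0.03780 + 0.01155) = 1
P(0) × 4.5674 = 1
P(0) = 1/4.5674 = 0.2189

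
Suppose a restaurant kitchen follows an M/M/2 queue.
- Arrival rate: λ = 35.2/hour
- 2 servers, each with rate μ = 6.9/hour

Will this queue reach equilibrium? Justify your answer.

Stability requires ρ = λ/(cμ) < 1
ρ = 35.2/(2 × 6.9) = 35.2/13.80 = 2.5507
Since 2.5507 ≥ 1, the system is UNSTABLE.
Need c > λ/μ = 35.2/6.9 = 5.10.
Minimum servers needed: c = 6.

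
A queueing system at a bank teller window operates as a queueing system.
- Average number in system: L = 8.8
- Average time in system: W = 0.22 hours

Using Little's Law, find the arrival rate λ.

Little's Law: L = λW, so λ = L/W
λ = 8.8/0.22 = 40.0000 transactions/hour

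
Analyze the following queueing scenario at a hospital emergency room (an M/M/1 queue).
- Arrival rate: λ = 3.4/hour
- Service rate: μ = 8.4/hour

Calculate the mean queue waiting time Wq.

First, compute utilization: ρ = λ/μ = 3.4/8.4 = 0.4048
For M/M/1: Wq = λ/(μ(μ-λ))
Wq = 3.4/(8.4 × (8.4-3.4))
Wq = 3.4/(8.4 × 5.00)
Wq = 0.08095 hours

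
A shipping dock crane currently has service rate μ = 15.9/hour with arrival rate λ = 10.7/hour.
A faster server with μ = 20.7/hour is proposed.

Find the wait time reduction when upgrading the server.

System 1: ρ₁ = 10.7/15.9 = 0.6730, W₁ = 1/(15.9-10.7) = 0.1923
System 2: ρ₂ = 10.7/20.7 = 0.5169, W₂ = 1/(20.7-10.7) = 0.1000
Improvement: (W₁-W₂)/W₁ = (0.1923-0.1000)/0.1923 = 48.00%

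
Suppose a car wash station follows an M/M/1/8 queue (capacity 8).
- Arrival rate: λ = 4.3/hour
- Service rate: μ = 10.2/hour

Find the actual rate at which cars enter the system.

ρ = λ/μ = 4.3/10.2 = 0.42157
P₀ = (1-ρ)/(1-ρ^(K+1)) = (1-0.42157)/(1-0.42157^9) = 0.57843/0.99958 = 0.5787
P_K = P₀×ρ^K = 0.5787 × 0.42157^8 = 0.5787 × 0.0009976 = 0.0005773
λ_eff = λ(1-P_K) = 4.3 × (1 - 0.0005773) = 4.3 × 0.99942 = 4.2975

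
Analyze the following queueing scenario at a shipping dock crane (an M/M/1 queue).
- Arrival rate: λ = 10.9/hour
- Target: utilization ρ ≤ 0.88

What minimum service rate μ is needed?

ρ = λ/μ, so μ = λ/ρ
μ ≥ 10.9/0.88 = 12.3864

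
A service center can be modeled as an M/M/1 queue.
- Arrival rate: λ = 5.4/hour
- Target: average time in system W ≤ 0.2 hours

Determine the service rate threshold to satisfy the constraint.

For M/M/1: W = 1/(μ-λ)
Need W ≤ 0.2, so 1/(μ-λ) ≤ 0.2
μ - λ ≥ 1/0.2 = 5.0000
μ ≥ 5.4 + 5.0000 = 10.4000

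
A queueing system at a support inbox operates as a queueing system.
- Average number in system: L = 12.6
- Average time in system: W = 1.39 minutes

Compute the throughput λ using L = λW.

Little's Law: L = λW, so λ = L/W
λ = 12.6/1.39 = 9.0647 emails/minute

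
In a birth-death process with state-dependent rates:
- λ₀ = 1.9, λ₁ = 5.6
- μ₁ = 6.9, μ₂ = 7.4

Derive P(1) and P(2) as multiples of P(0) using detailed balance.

Balance equations:
State 0: λ₀P₀ = μ₁P₁ → P₁ = (λ₀/μ₁)P₀ = (1.9/6.9)P₀ = 0.2754P₀
State 1: P₂ = (λ₀λ₁)/(μ₁μ₂)P₀ = (1.9×5.6)/(6.9×7.4)P₀ = 0.2084P₀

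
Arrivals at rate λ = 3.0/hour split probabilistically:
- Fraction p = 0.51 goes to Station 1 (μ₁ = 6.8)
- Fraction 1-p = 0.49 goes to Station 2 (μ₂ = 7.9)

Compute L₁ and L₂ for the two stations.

Effective rates: λ₁ = 3.0×0.51 = 1.53, λ₂ = 3.0×0.49 = 1.47
Station 1: ρ₁ = 1.53/6.8 = 0.2250, L₁ = ρ₁/(1-ρ₁) = 0.2250/(1-0.2250) = 0.2903
Station 2: ρ₂ = 1.47/7.9 = 0.18608, L₂ = ρ₂/(1-ρ₂) = 0.18608/(1-0.18608) = 0.2286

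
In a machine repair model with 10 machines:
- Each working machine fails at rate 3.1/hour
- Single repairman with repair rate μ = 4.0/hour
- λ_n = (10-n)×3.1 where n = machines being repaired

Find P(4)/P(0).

P(4)/P(0) = ∏_{i=0}^{4-1} λ_i/μ_{i+1}
= (10-0)×3.1/4.0 × (10-1)×3.1/4.0 × (10-2)×3.1/4.0 × (10-3)×3.1/4.0
= 1818.1820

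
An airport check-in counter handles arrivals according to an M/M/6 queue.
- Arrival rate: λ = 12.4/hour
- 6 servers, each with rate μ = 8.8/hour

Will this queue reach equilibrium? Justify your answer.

Stability requires ρ = λ/(cμ) < 1
ρ = 12.4/(6 × 8.8) = 12.4/52.80 = 0.2348
Since 0.2348 < 1, the system is STABLE.
The servers are busy 23.48% of the time.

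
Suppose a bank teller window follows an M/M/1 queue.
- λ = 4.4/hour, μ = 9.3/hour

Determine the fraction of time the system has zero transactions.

ρ = λ/μ = 4.4/9.3 = 0.4731
P(0) = 1 - ρ = 1 - 0.4731 = 0.5269
The server is idle 52.69% of the time.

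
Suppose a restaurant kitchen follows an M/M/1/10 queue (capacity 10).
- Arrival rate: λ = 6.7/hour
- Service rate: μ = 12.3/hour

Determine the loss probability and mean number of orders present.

ρ = λ/μ = 6.7/12.3 = 0.5447
P₀ = (1-ρ)/(1-ρ^(K+1)) = (1-0.5447)/(1-0.5447^11) = 0.4553/0.9987 = 0.4559
P_K = P₀×ρ^K = 0.4559 × 0.5447^10 = 0.4559 × 0.002299 = 0.001048
Blocking probability P_10 = 0.001048 (0.10%)
L = ρ[1 - (K+1)ρ^K + Kρ^(K+1)] / [(1-ρ)(1-ρ^(K+1))]
L = 0.5447 × (1 - 11×0.002299 + 10×0.001252) / ((1 - 0.5447) × (1 - 0.001252)) = 1.1826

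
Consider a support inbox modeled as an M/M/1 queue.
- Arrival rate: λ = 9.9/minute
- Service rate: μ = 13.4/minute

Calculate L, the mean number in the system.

ρ = λ/μ = 9.9/13.4 = 0.7388
For M/M/1: L = λ/(μ-λ)
L = 9.9/(13.4-9.9) = 9.9/3.50
L = 2.8286 emails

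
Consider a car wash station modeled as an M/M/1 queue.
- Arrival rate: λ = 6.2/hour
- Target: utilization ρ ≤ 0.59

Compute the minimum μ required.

ρ = λ/μ, so μ = λ/ρ
μ ≥ 6.2/0.59 = 10.5085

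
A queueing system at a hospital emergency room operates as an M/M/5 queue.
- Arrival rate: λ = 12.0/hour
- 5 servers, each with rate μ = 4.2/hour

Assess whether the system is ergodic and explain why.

Stability requires ρ = λ/(cμ) < 1
ρ = 12.0/(5 × 4.2) = 12.0/21.00 = 0.5714
Since 0.5714 < 1, the system is STABLE.
The servers are busy 57.14% of the time.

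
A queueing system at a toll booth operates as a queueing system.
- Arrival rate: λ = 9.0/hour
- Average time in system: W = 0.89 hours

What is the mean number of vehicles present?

Little's Law: L = λW
L = 9.0 × 0.89 = 8.0100 vehicles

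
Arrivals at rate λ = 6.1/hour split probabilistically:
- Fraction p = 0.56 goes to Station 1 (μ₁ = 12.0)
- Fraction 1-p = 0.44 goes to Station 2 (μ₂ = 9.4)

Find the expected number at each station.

Effective rates: λ₁ = 6.1×0.56 = 3.416, λ₂ = 6.1×0.44 = 2.684
Station 1: ρ₁ = 3.416/12.0 = 0.2846667, L₁ = ρ₁/(1-ρ₁) = 0.2846667/(1-0.2846667) = 0.3979
Station 2: ρ₂ = 2.684/9.4 = 0.2855, L₂ = ρ₂/(1-ρ₂) = 0.2855/(1-0.2855) = 0.3996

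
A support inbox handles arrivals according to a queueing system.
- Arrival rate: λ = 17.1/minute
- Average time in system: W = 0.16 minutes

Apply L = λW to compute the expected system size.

Little's Law: L = λW
L = 17.1 × 0.16 = 2.7360 emails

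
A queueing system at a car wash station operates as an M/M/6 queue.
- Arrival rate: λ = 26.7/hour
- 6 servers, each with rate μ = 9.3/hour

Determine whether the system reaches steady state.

Stability requires ρ = λ/(cμ) < 1
ρ = 26.7/(6 × 9.3) = 26.7/55.80 = 0.4785
Since 0.4785 < 1, the system is STABLE.
The servers are busy 47.85% of the time.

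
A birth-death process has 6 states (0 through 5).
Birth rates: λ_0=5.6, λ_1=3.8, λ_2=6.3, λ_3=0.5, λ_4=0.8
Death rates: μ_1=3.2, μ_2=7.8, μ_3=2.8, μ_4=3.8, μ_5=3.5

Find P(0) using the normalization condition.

Ratios P(n)/P(0) = (λ₀···λₙ₋₁)/(μ₁···μₙ):
P(1)/P(0) = (5.6)/(3.2) = 1.75000
P(2)/P(0) = (5.6×3.8)/(3.2×7.8) = 0.852564
P(3)/P(0) = (5.6×3.8×6.3)/(3.2×7.8×2.8) = 1.91827
P(4)/P(0) = (5.6×3.8×6.3×0.5)/(3.2×7.8×2.8×3.8) = 0.252404
P(5)/P(0) = (5.6×3.8×6.3×0.5×0.8)/(3.2×7.8×2.8×3.8×3.5) = 0.0576923

Normalization: ∑ P(n) = 1
P(0) × (1.00000 + 1.75000 + 0.852564 + 1.91827 + 0.252404 + 0.0576923) = 1
P(0) × 5.8309 = 1
P(0) = 1/5.8309 = 0.1715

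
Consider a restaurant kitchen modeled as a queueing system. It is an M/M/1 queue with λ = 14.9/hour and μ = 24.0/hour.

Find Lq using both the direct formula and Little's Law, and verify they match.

Method 1 (direct): Lq = λ²/(μ(μ-λ)) = 222.01/(24.0 × 9.10) = 1.0165

Method 2 (Little's Law):
W = 1/(μ-λ) = 1/9.10 = 0.10989
Wq = W - 1/μ = 0.10989 - 0.041667 = 0.06822
Lq = λWq = 14.9 × 0.06822 = 1.0165 ✔ (matches Method 1)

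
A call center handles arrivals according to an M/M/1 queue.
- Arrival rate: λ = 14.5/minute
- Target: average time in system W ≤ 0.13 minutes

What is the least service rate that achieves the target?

For M/M/1: W = 1/(μ-λ)
Need W ≤ 0.13, so 1/(μ-λ) ≤ 0.13
μ - λ ≥ 1/0.13 = 7.6923
μ ≥ 14.5 + 7.6923 = 22.1923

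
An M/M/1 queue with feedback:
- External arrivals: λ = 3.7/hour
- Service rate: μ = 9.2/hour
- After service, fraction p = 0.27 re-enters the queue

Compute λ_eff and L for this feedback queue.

Effective arrival rate: λ_eff = λ/(1-p) = 3.7/(1-0.27) = 3.7/0.73 = 5.0685
ρ = λ_eff/μ = 5.0685/9.2 = 0.55092
L = ρ/(1-ρ) = 0.55092/(1-0.55092) = 1.2268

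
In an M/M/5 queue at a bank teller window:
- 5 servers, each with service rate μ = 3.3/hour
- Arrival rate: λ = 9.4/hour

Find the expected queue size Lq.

Traffic intensity: ρ = λ/(cμ) = 9.4/(5×3.3) = 0.5697
Since ρ = 0.5697 < 1, system is stable.
Offered load a = λ/μ = cρ = 9.4/3.3 = 2.8485
P₀ = [ Σₙ₌₀^4 aⁿ/n! + a^5/(5!(1-ρ)) ]⁻¹
Σ = a^0/0! + a^1/1! + a^2/2! + a^3/3! + a^4/4! = 1.00000 + 2.84848 + 4.05693 + 3.85204 + 2.74312 = 14.5006
a^5/(5!(1-ρ)) = 187.5295/(120 × 0.430303) = 3.6317
P₀ = 1/(14.5006 + 3.6317) = 0.05515
Lq = P₀·a^5·ρ / (5!(1-ρ)²) = 0.055150 × 187.5295 × 0.56970 / (120 × 0.18516) = 0.2652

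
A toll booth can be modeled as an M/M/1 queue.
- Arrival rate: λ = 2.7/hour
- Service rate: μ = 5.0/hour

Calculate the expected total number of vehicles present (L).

ρ = λ/μ = 2.7/5.0 = 0.5400
For M/M/1: L = λ/(μ-λ)
L = 2.7/(5.0-2.7) = 2.7/2.30
L = 1.1739 vehicles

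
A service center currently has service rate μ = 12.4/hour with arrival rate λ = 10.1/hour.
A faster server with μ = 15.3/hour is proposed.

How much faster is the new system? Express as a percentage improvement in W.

System 1: ρ₁ = 10.1/12.4 = 0.8145, W₁ = 1/(12.4-10.1) = 0.4348
System 2: ρ₂ = 10.1/15.3 = 0.6601, W₂ = 1/(15.3-10.1) = 0.1923
Improvement: (W₁-W₂)/W₁ = (0.4348-0.1923)/0.4348 = 55.77%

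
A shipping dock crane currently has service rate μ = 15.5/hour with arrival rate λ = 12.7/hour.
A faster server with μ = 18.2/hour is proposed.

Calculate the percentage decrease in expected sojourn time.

System 1: ρ₁ = 12.7/15.5 = 0.8194, W₁ = 1/(15.5-12.7) = 0.3571
System 2: ρ₂ = 12.7/18.2 = 0.6978, W₂ = 1/(18.2-12.7) = 0.1818
Improvement: (W₁-W₂)/W₁ = (0.3571-0.1818)/0.3571 = 49.09%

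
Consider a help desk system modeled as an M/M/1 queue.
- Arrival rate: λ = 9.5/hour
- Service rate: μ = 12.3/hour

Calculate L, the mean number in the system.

ρ = λ/μ = 9.5/12.3 = 0.7724
For M/M/1: L = λ/(μ-λ)
L = 9.5/(12.3-9.5) = 9.5/2.80
L = 3.3929 tickets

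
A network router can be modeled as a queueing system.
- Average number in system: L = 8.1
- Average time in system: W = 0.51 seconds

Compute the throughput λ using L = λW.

Little's Law: L = λW, so λ = L/W
λ = 8.1/0.51 = 15.8824 packets/second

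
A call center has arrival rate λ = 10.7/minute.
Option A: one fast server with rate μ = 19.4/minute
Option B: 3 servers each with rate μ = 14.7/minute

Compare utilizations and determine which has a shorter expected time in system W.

Option A: single server μ = 19.4 (M/M/1)
  ρ_A = 10.7/19.4 = 0.5515
  W_A = 1/(μ-λ) = 1/(19.4-10.7) = 1/8.70 = 0.1149

Option B: 3 servers μ = 14.7 (M/M/3)
  ρ_B = λ/(cμ) = 10.7/(3×14.7) = 0.2426
  Offered load a = λ/μ = cρ = 10.7/14.7 = 0.7279
  P₀ = [ Σₙ₌₀^2 aⁿ/n! + a^3/(3!(1-ρ)) ]⁻¹
  Σ = a^0/0! + a^1/1! + a^2/2! = 1.0000 + 0.7279 + 0.2649 = 1.9928
  a^3/(3!(1-ρ)) = 0.3857/(6 × 0.7574) = 0.08487
  P₀ = 1/(1.9928 + 0.08487) = 0.4813
  Lq = P₀·a^3·ρ / (3!(1-ρ)²) = 0.4813 × 0.3857 × 0.2426 / (6 × 0.5736) = 0.01309
  Wq_B = Lq/λ = 0.01309/10.7 = 0.001223
  W_B = Wq_B + 1/μ = 0.001223 + 0.06803 = 0.06925

Since W_B = 0.06925 < W_A = 0.1149, Option B (multiple servers) has the shorter time in system.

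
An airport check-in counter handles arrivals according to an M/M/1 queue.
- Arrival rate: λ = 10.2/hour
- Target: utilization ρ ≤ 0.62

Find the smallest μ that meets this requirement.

ρ = λ/μ, so μ = λ/ρ
μ ≥ 10.2/0.62 = 16.4516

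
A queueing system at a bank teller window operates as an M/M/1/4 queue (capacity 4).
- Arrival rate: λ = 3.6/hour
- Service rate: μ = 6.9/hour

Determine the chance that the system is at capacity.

ρ = λ/μ = 3.6/6.9 = 0.52174
P₀ = (1-ρ)/(1-ρ^(K+1)) = (1-0.52174)/(1-0.52174^5) = 0.47826/0.96134 = 0.4975
P_K = P₀×ρ^K = 0.4975 × 0.52174^4 = 0.4975 × 0.07410 = 0.03686
Blocking probability = 3.69%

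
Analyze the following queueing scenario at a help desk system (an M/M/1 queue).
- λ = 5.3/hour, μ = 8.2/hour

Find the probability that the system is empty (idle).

ρ = λ/μ = 5.3/8.2 = 0.6463
P(0) = 1 - ρ = 1 - 0.6463 = 0.3537
The server is idle 35.37% of the time.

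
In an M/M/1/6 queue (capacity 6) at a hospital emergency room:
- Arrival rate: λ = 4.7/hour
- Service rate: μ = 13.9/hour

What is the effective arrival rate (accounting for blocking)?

ρ = λ/μ = 4.7/13.9 = 0.33813
P₀ = (1-ρ)/(1-ρ^(K+1)) = (1-0.33813)/(1-0.33813^7) = 0.6619/0.9995 = 0.6622
P_K = P₀×ρ^K = 0.66220 × 0.33813^6 = 0.66220 × 0.0014945 = 0.0009897
λ_eff = λ(1-P_K) = 4.7 × (1 - 0.0009897) = 4.7 × 0.9990 = 4.6953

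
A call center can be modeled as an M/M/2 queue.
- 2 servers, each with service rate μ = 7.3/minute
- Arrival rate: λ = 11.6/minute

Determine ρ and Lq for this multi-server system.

Traffic intensity: ρ = λ/(cμ) = 11.6/(2×7.3) = 0.7945
Since ρ = 0.7945 < 1, system is stable.
Offered load a = λ/μ = cρ = 11.6/7.3 = 1.5890
P₀ = [ Σₙ₌₀^1 aⁿ/n! + a^2/(2!(1-ρ)) ]⁻¹
Σ = a^0/0! + a^1/1! = 1.0000 + 1.5890 = 2.5890
a^2/(2!(1-ρ)) = 2.52505/(2 × 0.205479) = 6.1443
P₀ = 1/(2.5890 + 6.1443) = 0.1145
Lq = P₀·a^2·ρ / (2!(1-ρ)²) = 0.1145 × 2.5251 × 0.7945 / (2 × 0.04222) = 2.7204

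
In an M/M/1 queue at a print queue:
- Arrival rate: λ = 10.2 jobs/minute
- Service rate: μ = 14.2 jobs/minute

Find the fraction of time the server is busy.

Server utilization: ρ = λ/μ
ρ = 10.2/14.2 = 0.7183
The server is busy 71.83% of the time.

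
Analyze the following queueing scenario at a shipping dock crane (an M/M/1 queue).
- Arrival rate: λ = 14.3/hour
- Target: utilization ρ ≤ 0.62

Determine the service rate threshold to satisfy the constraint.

ρ = λ/μ, so μ = λ/ρ
μ ≥ 14.3/0.62 = 23.0645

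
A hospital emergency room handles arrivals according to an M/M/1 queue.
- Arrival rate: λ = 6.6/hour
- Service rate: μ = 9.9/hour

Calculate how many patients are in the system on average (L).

ρ = λ/μ = 6.6/9.9 = 0.6667
For M/M/1: L = λ/(μ-λ)
L = 6.6/(9.9-6.6) = 6.6/3.30
L = 2.0000 patients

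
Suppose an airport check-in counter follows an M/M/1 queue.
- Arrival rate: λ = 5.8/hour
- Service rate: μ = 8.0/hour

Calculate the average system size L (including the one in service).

ρ = λ/μ = 5.8/8.0 = 0.7250
For M/M/1: L = λ/(μ-λ)
L = 5.8/(8.0-5.8) = 5.8/2.20
L = 2.6364 passengers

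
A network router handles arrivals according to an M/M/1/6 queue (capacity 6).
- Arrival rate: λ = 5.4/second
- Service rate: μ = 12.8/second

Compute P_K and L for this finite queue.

ρ = λ/μ = 5.4/12.8 = 0.421875
P₀ = (1-ρ)/(1-ρ^(K+1)) = (1-0.421875)/(1-0.421875^7) = 0.5781/0.9976 = 0.5795
P_K = P₀×ρ^K = 0.5795 × 0.421875^6 = 0.5795 × 0.005638 = 0.003267
Blocking probability P_6 = 0.003267 (0.33%)
L = ρ[1 - (K+1)ρ^K + Kρ^(K+1)] / [(1-ρ)(1-ρ^(K+1))]
L = 0.421875 × (1 - 7×0.005638 + 6×0.002378) / ((1 - 0.421875) × (1 - 0.002378)) = 0.7130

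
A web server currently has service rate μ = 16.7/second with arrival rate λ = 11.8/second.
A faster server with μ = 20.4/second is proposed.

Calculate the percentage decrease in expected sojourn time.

System 1: ρ₁ = 11.8/16.7 = 0.7066, W₁ = 1/(16.7-11.8) = 0.2041
System 2: ρ₂ = 11.8/20.4 = 0.5784, W₂ = 1/(20.4-11.8) = 0.1163
Improvement: (W₁-W₂)/W₁ = (0.2041-0.1163)/0.2041 = 43.02%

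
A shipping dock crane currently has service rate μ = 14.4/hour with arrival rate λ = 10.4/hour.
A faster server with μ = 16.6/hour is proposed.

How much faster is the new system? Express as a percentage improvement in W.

System 1: ρ₁ = 10.4/14.4 = 0.7222, W₁ = 1/(14.4-10.4) = 0.2500
System 2: ρ₂ = 10.4/16.6 = 0.6265, W₂ = 1/(16.6-10.4) = 0.1613
Improvement: (W₁-W₂)/W₁ = (0.2500-0.1613)/0.2500 = 35.48%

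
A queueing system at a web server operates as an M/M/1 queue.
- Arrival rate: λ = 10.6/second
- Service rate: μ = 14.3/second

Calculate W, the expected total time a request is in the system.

First, compute utilization: ρ = λ/μ = 10.6/14.3 = 0.7413
For M/M/1: W = 1/(μ-λ)
W = 1/(14.3-10.6) = 1/3.70
W = 0.2703 seconds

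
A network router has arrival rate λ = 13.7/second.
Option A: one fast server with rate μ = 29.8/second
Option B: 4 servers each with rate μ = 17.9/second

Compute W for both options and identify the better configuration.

Option A: single server μ = 29.8 (M/M/1)
  ρ_A = 13.7/29.8 = 0.4597
  W_A = 1/(μ-λ) = 1/(29.8-13.7) = 1/16.10 = 0.06211

Option B: 4 servers μ = 17.9 (M/M/4)
  ρ_B = λ/(cμ) = 13.7/(4×17.9) = 0.1913
  Offered load a = λ/μ = cρ = 13.7/17.9 = 0.7654
  P₀ = [ Σₙ₌₀^3 aⁿ/n! + a^4/(4!(1-ρ)) ]⁻¹
  Σ = a^0/0! + a^1/1! + a^2/2! + a^3/3! = 1.0000 + 0.7654 + 0.2929 + 0.07472 = 2.1330
  a^4/(4!(1-ρ)) = 0.3431/(24 × 0.8087) = 0.01768
  P₀ = 1/(2.1330 + 0.01768) = 0.4650
  Lq = P₀·a^4·ρ / (4!(1-ρ)²) = 0.4650 × 0.3431 × 0.1913 / (24 × 0.6539) = 0.001945
  Wq_B = Lq/λ = 0.001945/13.7 = 0.0001420
  W_B = Wq_B + 1/μ = 0.0001420 + 0.05587 = 0.05601

Since W_B = 0.05601 < W_A = 0.06211, Option B (multiple servers) has the shorter time in system.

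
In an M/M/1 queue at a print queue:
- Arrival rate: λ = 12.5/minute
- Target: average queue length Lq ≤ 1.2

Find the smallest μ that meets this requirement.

For M/M/1: Lq = λ²/(μ(μ-λ))
Need Lq ≤ 1.2, i.e. μ(μ-λ) ≥ λ²/1.2
μ² - 12.5μ - 156.25/1.2 ≥ 0  →  μ² - 12.5μ - 130.20833 ≥ 0
Quadratic formula (positive root): μ = [λ + √(λ² + 4×130.20833)]/2
Discriminant: 156.25 + 4×130.20833 = 677.0833, √677.0833 = 26.0208
μ ≥ (12.5 + 26.0208)/2 = 19.2604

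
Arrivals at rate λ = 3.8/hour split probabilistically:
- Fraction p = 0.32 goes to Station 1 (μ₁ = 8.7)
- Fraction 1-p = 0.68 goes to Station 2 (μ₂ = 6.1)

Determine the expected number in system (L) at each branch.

Effective rates: λ₁ = 3.8×0.32 = 1.216, λ₂ = 3.8×0.68 = 2.584
Station 1: ρ₁ = 1.216/8.7 = 0.1398, L₁ = ρ₁/(1-ρ₁) = 0.1398/(1-0.1398) = 0.1625
Station 2: ρ₂ = 2.584/6.1 = 0.4236, L₂ = ρ₂/(1-ρ₂) = 0.4236/(1-0.4236) = 0.7349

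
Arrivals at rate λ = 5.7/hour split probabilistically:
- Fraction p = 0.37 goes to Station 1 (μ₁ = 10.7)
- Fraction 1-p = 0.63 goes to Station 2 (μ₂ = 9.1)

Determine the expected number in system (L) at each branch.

Effective rates: λ₁ = 5.7×0.37 = 2.109, λ₂ = 5.7×0.63 = 3.591
Station 1: ρ₁ = 2.109/10.7 = 0.1971, L₁ = ρ₁/(1-ρ₁) = 0.1971/(1-0.1971) = 0.2455
Station 2: ρ₂ = 3.591/9.1 = 0.3946, L₂ = ρ₂/(1-ρ₂) = 0.3946/(1-0.3946) = 0.6518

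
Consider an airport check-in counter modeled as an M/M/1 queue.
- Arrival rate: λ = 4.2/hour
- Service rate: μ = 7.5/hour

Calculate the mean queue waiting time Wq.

First, compute utilization: ρ = λ/μ = 4.2/7.5 = 0.5600
For M/M/1: Wq = λ/(μ(μ-λ))
Wq = 4.2/(7.5 × (7.5-4.2))
Wq = 4.2/(7.5 × 3.30)
Wq = 0.1697 hours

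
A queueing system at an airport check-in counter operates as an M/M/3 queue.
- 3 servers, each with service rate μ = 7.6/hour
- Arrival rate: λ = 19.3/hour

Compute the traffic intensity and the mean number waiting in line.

Traffic intensity: ρ = λ/(cμ) = 19.3/(3×7.6) = 0.8465
Since ρ = 0.8465 < 1, system is stable.
Offered load a = λ/μ = cρ = 19.3/7.6 = 2.5395
P₀ = [ Σₙ₌₀^2 aⁿ/n! + a^3/(3!(1-ρ)) ]⁻¹
Σ = a^0/0! + a^1/1! + a^2/2! = 1.00000 + 2.53947 + 3.22446 = 6.7639
a^3/(3!(1-ρ)) = 16.3769/(6 × 0.153509) = 17.7806
P₀ = 1/(6.7639 + 17.7806) = 0.04074
Lq = P₀·a^3·ρ / (3!(1-ρ)²) = 0.0407422 × 16.3769 × 0.846491 / (6 × 0.0235649) = 3.9947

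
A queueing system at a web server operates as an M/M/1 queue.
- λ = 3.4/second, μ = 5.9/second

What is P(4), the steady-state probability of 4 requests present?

ρ = λ/μ = 3.4/5.9 = 0.57627
P(n) = (1-ρ)ρⁿ
P(4) = (1-0.57627) × 0.57627^4
P(4) = 0.4237 × 0.1103
P(4) = 0.04673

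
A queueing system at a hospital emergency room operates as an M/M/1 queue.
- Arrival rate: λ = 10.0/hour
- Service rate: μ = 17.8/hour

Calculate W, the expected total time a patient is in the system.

First, compute utilization: ρ = λ/μ = 10.0/17.8 = 0.5618
For M/M/1: W = 1/(μ-λ)
W = 1/(17.8-10.0) = 1/7.80
W = 0.1282 hours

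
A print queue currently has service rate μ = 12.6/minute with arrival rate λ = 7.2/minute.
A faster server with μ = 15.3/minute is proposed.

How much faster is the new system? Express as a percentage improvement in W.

System 1: ρ₁ = 7.2/12.6 = 0.5714, W₁ = 1/(12.6-7.2) = 0.18519
System 2: ρ₂ = 7.2/15.3 = 0.4706, W₂ = 1/(15.3-7.2) = 0.12346
Improvement: (W₁-W₂)/W₁ = (0.18519-0.12346)/0.18519 = 33.33%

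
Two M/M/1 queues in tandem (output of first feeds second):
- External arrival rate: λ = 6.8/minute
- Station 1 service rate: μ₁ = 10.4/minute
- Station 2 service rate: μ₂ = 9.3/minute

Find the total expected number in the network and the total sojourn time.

By Jackson's theorem, each station behaves as independent M/M/1.
Station 1: ρ₁ = 6.8/10.4 = 0.6538, L₁ = ρ₁/(1-ρ₁) = λ/(μ₁-λ) = 6.8/3.60 = 1.8889
Station 2: ρ₂ = 6.8/9.3 = 0.7312, L₂ = ρ₂/(1-ρ₂) = λ/(μ₂-λ) = 6.8/2.50 = 2.7200
Total: L = L₁ + L₂ = 1.8889 + 2.7200 = 4.6089
W = L/λ = 4.6089/6.8 = 0.6778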